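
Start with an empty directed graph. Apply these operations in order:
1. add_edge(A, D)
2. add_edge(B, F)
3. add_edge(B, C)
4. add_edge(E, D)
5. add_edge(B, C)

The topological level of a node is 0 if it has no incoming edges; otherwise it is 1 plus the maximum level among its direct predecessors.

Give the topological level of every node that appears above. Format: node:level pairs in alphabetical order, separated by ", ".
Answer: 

Answer: A:0, B:0, C:1, D:1, E:0, F:1

Derivation:
Op 1: add_edge(A, D). Edges now: 1
Op 2: add_edge(B, F). Edges now: 2
Op 3: add_edge(B, C). Edges now: 3
Op 4: add_edge(E, D). Edges now: 4
Op 5: add_edge(B, C) (duplicate, no change). Edges now: 4
Compute levels (Kahn BFS):
  sources (in-degree 0): A, B, E
  process A: level=0
    A->D: in-degree(D)=1, level(D)>=1
  process B: level=0
    B->C: in-degree(C)=0, level(C)=1, enqueue
    B->F: in-degree(F)=0, level(F)=1, enqueue
  process E: level=0
    E->D: in-degree(D)=0, level(D)=1, enqueue
  process C: level=1
  process F: level=1
  process D: level=1
All levels: A:0, B:0, C:1, D:1, E:0, F:1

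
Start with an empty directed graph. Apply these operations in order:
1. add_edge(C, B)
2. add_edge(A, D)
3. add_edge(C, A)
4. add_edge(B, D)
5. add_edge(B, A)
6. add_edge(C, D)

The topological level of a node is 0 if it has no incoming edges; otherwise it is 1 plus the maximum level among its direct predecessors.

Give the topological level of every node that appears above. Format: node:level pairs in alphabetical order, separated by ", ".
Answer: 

Op 1: add_edge(C, B). Edges now: 1
Op 2: add_edge(A, D). Edges now: 2
Op 3: add_edge(C, A). Edges now: 3
Op 4: add_edge(B, D). Edges now: 4
Op 5: add_edge(B, A). Edges now: 5
Op 6: add_edge(C, D). Edges now: 6
Compute levels (Kahn BFS):
  sources (in-degree 0): C
  process C: level=0
    C->A: in-degree(A)=1, level(A)>=1
    C->B: in-degree(B)=0, level(B)=1, enqueue
    C->D: in-degree(D)=2, level(D)>=1
  process B: level=1
    B->A: in-degree(A)=0, level(A)=2, enqueue
    B->D: in-degree(D)=1, level(D)>=2
  process A: level=2
    A->D: in-degree(D)=0, level(D)=3, enqueue
  process D: level=3
All levels: A:2, B:1, C:0, D:3

Answer: A:2, B:1, C:0, D:3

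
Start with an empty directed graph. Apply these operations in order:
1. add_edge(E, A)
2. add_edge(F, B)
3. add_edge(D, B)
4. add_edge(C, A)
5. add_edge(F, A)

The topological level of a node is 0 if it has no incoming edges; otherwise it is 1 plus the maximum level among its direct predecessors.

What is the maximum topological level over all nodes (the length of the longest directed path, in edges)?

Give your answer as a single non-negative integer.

Answer: 1

Derivation:
Op 1: add_edge(E, A). Edges now: 1
Op 2: add_edge(F, B). Edges now: 2
Op 3: add_edge(D, B). Edges now: 3
Op 4: add_edge(C, A). Edges now: 4
Op 5: add_edge(F, A). Edges now: 5
Compute levels (Kahn BFS):
  sources (in-degree 0): C, D, E, F
  process C: level=0
    C->A: in-degree(A)=2, level(A)>=1
  process D: level=0
    D->B: in-degree(B)=1, level(B)>=1
  process E: level=0
    E->A: in-degree(A)=1, level(A)>=1
  process F: level=0
    F->A: in-degree(A)=0, level(A)=1, enqueue
    F->B: in-degree(B)=0, level(B)=1, enqueue
  process A: level=1
  process B: level=1
All levels: A:1, B:1, C:0, D:0, E:0, F:0
max level = 1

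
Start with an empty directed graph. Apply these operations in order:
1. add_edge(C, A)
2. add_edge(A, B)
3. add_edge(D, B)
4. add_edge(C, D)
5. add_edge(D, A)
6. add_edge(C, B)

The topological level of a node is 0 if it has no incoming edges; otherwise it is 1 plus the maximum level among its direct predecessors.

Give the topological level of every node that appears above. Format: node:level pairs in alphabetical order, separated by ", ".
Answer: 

Op 1: add_edge(C, A). Edges now: 1
Op 2: add_edge(A, B). Edges now: 2
Op 3: add_edge(D, B). Edges now: 3
Op 4: add_edge(C, D). Edges now: 4
Op 5: add_edge(D, A). Edges now: 5
Op 6: add_edge(C, B). Edges now: 6
Compute levels (Kahn BFS):
  sources (in-degree 0): C
  process C: level=0
    C->A: in-degree(A)=1, level(A)>=1
    C->B: in-degree(B)=2, level(B)>=1
    C->D: in-degree(D)=0, level(D)=1, enqueue
  process D: level=1
    D->A: in-degree(A)=0, level(A)=2, enqueue
    D->B: in-degree(B)=1, level(B)>=2
  process A: level=2
    A->B: in-degree(B)=0, level(B)=3, enqueue
  process B: level=3
All levels: A:2, B:3, C:0, D:1

Answer: A:2, B:3, C:0, D:1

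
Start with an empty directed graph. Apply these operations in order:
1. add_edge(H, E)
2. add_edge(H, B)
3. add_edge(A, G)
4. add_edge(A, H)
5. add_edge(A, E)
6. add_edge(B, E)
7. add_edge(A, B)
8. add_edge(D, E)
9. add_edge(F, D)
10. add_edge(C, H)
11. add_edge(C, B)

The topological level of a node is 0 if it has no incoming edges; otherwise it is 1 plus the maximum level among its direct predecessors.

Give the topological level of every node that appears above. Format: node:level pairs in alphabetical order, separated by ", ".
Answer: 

Answer: A:0, B:2, C:0, D:1, E:3, F:0, G:1, H:1

Derivation:
Op 1: add_edge(H, E). Edges now: 1
Op 2: add_edge(H, B). Edges now: 2
Op 3: add_edge(A, G). Edges now: 3
Op 4: add_edge(A, H). Edges now: 4
Op 5: add_edge(A, E). Edges now: 5
Op 6: add_edge(B, E). Edges now: 6
Op 7: add_edge(A, B). Edges now: 7
Op 8: add_edge(D, E). Edges now: 8
Op 9: add_edge(F, D). Edges now: 9
Op 10: add_edge(C, H). Edges now: 10
Op 11: add_edge(C, B). Edges now: 11
Compute levels (Kahn BFS):
  sources (in-degree 0): A, C, F
  process A: level=0
    A->B: in-degree(B)=2, level(B)>=1
    A->E: in-degree(E)=3, level(E)>=1
    A->G: in-degree(G)=0, level(G)=1, enqueue
    A->H: in-degree(H)=1, level(H)>=1
  process C: level=0
    C->B: in-degree(B)=1, level(B)>=1
    C->H: in-degree(H)=0, level(H)=1, enqueue
  process F: level=0
    F->D: in-degree(D)=0, level(D)=1, enqueue
  process G: level=1
  process H: level=1
    H->B: in-degree(B)=0, level(B)=2, enqueue
    H->E: in-degree(E)=2, level(E)>=2
  process D: level=1
    D->E: in-degree(E)=1, level(E)>=2
  process B: level=2
    B->E: in-degree(E)=0, level(E)=3, enqueue
  process E: level=3
All levels: A:0, B:2, C:0, D:1, E:3, F:0, G:1, H:1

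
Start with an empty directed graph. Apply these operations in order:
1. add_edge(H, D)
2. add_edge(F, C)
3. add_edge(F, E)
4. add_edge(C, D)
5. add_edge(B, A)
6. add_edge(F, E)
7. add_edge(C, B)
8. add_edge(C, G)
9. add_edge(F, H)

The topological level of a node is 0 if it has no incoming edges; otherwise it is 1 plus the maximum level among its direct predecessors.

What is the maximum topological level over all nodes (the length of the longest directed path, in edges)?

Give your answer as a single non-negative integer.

Op 1: add_edge(H, D). Edges now: 1
Op 2: add_edge(F, C). Edges now: 2
Op 3: add_edge(F, E). Edges now: 3
Op 4: add_edge(C, D). Edges now: 4
Op 5: add_edge(B, A). Edges now: 5
Op 6: add_edge(F, E) (duplicate, no change). Edges now: 5
Op 7: add_edge(C, B). Edges now: 6
Op 8: add_edge(C, G). Edges now: 7
Op 9: add_edge(F, H). Edges now: 8
Compute levels (Kahn BFS):
  sources (in-degree 0): F
  process F: level=0
    F->C: in-degree(C)=0, level(C)=1, enqueue
    F->E: in-degree(E)=0, level(E)=1, enqueue
    F->H: in-degree(H)=0, level(H)=1, enqueue
  process C: level=1
    C->B: in-degree(B)=0, level(B)=2, enqueue
    C->D: in-degree(D)=1, level(D)>=2
    C->G: in-degree(G)=0, level(G)=2, enqueue
  process E: level=1
  process H: level=1
    H->D: in-degree(D)=0, level(D)=2, enqueue
  process B: level=2
    B->A: in-degree(A)=0, level(A)=3, enqueue
  process G: level=2
  process D: level=2
  process A: level=3
All levels: A:3, B:2, C:1, D:2, E:1, F:0, G:2, H:1
max level = 3

Answer: 3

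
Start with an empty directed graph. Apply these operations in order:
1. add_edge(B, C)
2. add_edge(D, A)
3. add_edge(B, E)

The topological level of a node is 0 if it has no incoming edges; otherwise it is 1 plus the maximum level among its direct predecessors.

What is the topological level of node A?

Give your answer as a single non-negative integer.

Op 1: add_edge(B, C). Edges now: 1
Op 2: add_edge(D, A). Edges now: 2
Op 3: add_edge(B, E). Edges now: 3
Compute levels (Kahn BFS):
  sources (in-degree 0): B, D
  process B: level=0
    B->C: in-degree(C)=0, level(C)=1, enqueue
    B->E: in-degree(E)=0, level(E)=1, enqueue
  process D: level=0
    D->A: in-degree(A)=0, level(A)=1, enqueue
  process C: level=1
  process E: level=1
  process A: level=1
All levels: A:1, B:0, C:1, D:0, E:1
level(A) = 1

Answer: 1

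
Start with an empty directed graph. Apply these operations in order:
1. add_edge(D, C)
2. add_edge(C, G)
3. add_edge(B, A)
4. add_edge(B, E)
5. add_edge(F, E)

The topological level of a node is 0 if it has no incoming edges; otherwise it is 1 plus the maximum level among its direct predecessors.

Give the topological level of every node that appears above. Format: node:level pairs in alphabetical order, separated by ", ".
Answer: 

Op 1: add_edge(D, C). Edges now: 1
Op 2: add_edge(C, G). Edges now: 2
Op 3: add_edge(B, A). Edges now: 3
Op 4: add_edge(B, E). Edges now: 4
Op 5: add_edge(F, E). Edges now: 5
Compute levels (Kahn BFS):
  sources (in-degree 0): B, D, F
  process B: level=0
    B->A: in-degree(A)=0, level(A)=1, enqueue
    B->E: in-degree(E)=1, level(E)>=1
  process D: level=0
    D->C: in-degree(C)=0, level(C)=1, enqueue
  process F: level=0
    F->E: in-degree(E)=0, level(E)=1, enqueue
  process A: level=1
  process C: level=1
    C->G: in-degree(G)=0, level(G)=2, enqueue
  process E: level=1
  process G: level=2
All levels: A:1, B:0, C:1, D:0, E:1, F:0, G:2

Answer: A:1, B:0, C:1, D:0, E:1, F:0, G:2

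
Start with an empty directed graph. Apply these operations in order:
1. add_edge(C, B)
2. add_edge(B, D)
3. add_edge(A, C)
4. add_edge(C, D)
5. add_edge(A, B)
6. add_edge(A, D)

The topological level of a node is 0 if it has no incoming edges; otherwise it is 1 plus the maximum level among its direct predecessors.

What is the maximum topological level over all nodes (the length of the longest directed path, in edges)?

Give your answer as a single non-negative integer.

Answer: 3

Derivation:
Op 1: add_edge(C, B). Edges now: 1
Op 2: add_edge(B, D). Edges now: 2
Op 3: add_edge(A, C). Edges now: 3
Op 4: add_edge(C, D). Edges now: 4
Op 5: add_edge(A, B). Edges now: 5
Op 6: add_edge(A, D). Edges now: 6
Compute levels (Kahn BFS):
  sources (in-degree 0): A
  process A: level=0
    A->B: in-degree(B)=1, level(B)>=1
    A->C: in-degree(C)=0, level(C)=1, enqueue
    A->D: in-degree(D)=2, level(D)>=1
  process C: level=1
    C->B: in-degree(B)=0, level(B)=2, enqueue
    C->D: in-degree(D)=1, level(D)>=2
  process B: level=2
    B->D: in-degree(D)=0, level(D)=3, enqueue
  process D: level=3
All levels: A:0, B:2, C:1, D:3
max level = 3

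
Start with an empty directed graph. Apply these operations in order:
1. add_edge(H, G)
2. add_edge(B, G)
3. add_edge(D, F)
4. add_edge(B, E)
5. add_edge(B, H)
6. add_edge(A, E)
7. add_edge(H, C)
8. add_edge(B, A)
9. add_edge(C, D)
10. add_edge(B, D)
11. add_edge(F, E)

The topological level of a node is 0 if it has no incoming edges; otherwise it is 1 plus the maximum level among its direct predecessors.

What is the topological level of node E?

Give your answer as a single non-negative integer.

Op 1: add_edge(H, G). Edges now: 1
Op 2: add_edge(B, G). Edges now: 2
Op 3: add_edge(D, F). Edges now: 3
Op 4: add_edge(B, E). Edges now: 4
Op 5: add_edge(B, H). Edges now: 5
Op 6: add_edge(A, E). Edges now: 6
Op 7: add_edge(H, C). Edges now: 7
Op 8: add_edge(B, A). Edges now: 8
Op 9: add_edge(C, D). Edges now: 9
Op 10: add_edge(B, D). Edges now: 10
Op 11: add_edge(F, E). Edges now: 11
Compute levels (Kahn BFS):
  sources (in-degree 0): B
  process B: level=0
    B->A: in-degree(A)=0, level(A)=1, enqueue
    B->D: in-degree(D)=1, level(D)>=1
    B->E: in-degree(E)=2, level(E)>=1
    B->G: in-degree(G)=1, level(G)>=1
    B->H: in-degree(H)=0, level(H)=1, enqueue
  process A: level=1
    A->E: in-degree(E)=1, level(E)>=2
  process H: level=1
    H->C: in-degree(C)=0, level(C)=2, enqueue
    H->G: in-degree(G)=0, level(G)=2, enqueue
  process C: level=2
    C->D: in-degree(D)=0, level(D)=3, enqueue
  process G: level=2
  process D: level=3
    D->F: in-degree(F)=0, level(F)=4, enqueue
  process F: level=4
    F->E: in-degree(E)=0, level(E)=5, enqueue
  process E: level=5
All levels: A:1, B:0, C:2, D:3, E:5, F:4, G:2, H:1
level(E) = 5

Answer: 5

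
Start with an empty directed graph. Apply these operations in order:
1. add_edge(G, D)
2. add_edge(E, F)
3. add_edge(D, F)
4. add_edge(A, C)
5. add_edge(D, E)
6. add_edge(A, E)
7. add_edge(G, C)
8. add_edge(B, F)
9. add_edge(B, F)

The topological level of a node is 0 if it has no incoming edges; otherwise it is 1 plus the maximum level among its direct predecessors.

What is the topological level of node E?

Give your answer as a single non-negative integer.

Answer: 2

Derivation:
Op 1: add_edge(G, D). Edges now: 1
Op 2: add_edge(E, F). Edges now: 2
Op 3: add_edge(D, F). Edges now: 3
Op 4: add_edge(A, C). Edges now: 4
Op 5: add_edge(D, E). Edges now: 5
Op 6: add_edge(A, E). Edges now: 6
Op 7: add_edge(G, C). Edges now: 7
Op 8: add_edge(B, F). Edges now: 8
Op 9: add_edge(B, F) (duplicate, no change). Edges now: 8
Compute levels (Kahn BFS):
  sources (in-degree 0): A, B, G
  process A: level=0
    A->C: in-degree(C)=1, level(C)>=1
    A->E: in-degree(E)=1, level(E)>=1
  process B: level=0
    B->F: in-degree(F)=2, level(F)>=1
  process G: level=0
    G->C: in-degree(C)=0, level(C)=1, enqueue
    G->D: in-degree(D)=0, level(D)=1, enqueue
  process C: level=1
  process D: level=1
    D->E: in-degree(E)=0, level(E)=2, enqueue
    D->F: in-degree(F)=1, level(F)>=2
  process E: level=2
    E->F: in-degree(F)=0, level(F)=3, enqueue
  process F: level=3
All levels: A:0, B:0, C:1, D:1, E:2, F:3, G:0
level(E) = 2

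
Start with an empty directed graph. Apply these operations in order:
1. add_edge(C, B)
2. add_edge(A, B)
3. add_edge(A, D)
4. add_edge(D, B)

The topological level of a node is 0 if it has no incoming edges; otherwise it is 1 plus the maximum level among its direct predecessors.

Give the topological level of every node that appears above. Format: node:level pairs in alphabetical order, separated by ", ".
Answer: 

Answer: A:0, B:2, C:0, D:1

Derivation:
Op 1: add_edge(C, B). Edges now: 1
Op 2: add_edge(A, B). Edges now: 2
Op 3: add_edge(A, D). Edges now: 3
Op 4: add_edge(D, B). Edges now: 4
Compute levels (Kahn BFS):
  sources (in-degree 0): A, C
  process A: level=0
    A->B: in-degree(B)=2, level(B)>=1
    A->D: in-degree(D)=0, level(D)=1, enqueue
  process C: level=0
    C->B: in-degree(B)=1, level(B)>=1
  process D: level=1
    D->B: in-degree(B)=0, level(B)=2, enqueue
  process B: level=2
All levels: A:0, B:2, C:0, D:1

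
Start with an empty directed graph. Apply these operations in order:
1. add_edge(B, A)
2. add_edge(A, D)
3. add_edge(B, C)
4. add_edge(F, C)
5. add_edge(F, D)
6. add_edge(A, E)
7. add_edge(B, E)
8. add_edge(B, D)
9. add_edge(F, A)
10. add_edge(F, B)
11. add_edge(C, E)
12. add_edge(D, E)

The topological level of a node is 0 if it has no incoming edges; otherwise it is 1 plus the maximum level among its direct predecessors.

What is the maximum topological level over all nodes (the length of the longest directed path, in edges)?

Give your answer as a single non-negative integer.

Answer: 4

Derivation:
Op 1: add_edge(B, A). Edges now: 1
Op 2: add_edge(A, D). Edges now: 2
Op 3: add_edge(B, C). Edges now: 3
Op 4: add_edge(F, C). Edges now: 4
Op 5: add_edge(F, D). Edges now: 5
Op 6: add_edge(A, E). Edges now: 6
Op 7: add_edge(B, E). Edges now: 7
Op 8: add_edge(B, D). Edges now: 8
Op 9: add_edge(F, A). Edges now: 9
Op 10: add_edge(F, B). Edges now: 10
Op 11: add_edge(C, E). Edges now: 11
Op 12: add_edge(D, E). Edges now: 12
Compute levels (Kahn BFS):
  sources (in-degree 0): F
  process F: level=0
    F->A: in-degree(A)=1, level(A)>=1
    F->B: in-degree(B)=0, level(B)=1, enqueue
    F->C: in-degree(C)=1, level(C)>=1
    F->D: in-degree(D)=2, level(D)>=1
  process B: level=1
    B->A: in-degree(A)=0, level(A)=2, enqueue
    B->C: in-degree(C)=0, level(C)=2, enqueue
    B->D: in-degree(D)=1, level(D)>=2
    B->E: in-degree(E)=3, level(E)>=2
  process A: level=2
    A->D: in-degree(D)=0, level(D)=3, enqueue
    A->E: in-degree(E)=2, level(E)>=3
  process C: level=2
    C->E: in-degree(E)=1, level(E)>=3
  process D: level=3
    D->E: in-degree(E)=0, level(E)=4, enqueue
  process E: level=4
All levels: A:2, B:1, C:2, D:3, E:4, F:0
max level = 4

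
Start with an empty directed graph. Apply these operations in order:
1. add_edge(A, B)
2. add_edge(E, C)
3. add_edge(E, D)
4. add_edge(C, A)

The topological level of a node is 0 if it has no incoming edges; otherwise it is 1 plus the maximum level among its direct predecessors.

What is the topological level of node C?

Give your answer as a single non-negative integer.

Op 1: add_edge(A, B). Edges now: 1
Op 2: add_edge(E, C). Edges now: 2
Op 3: add_edge(E, D). Edges now: 3
Op 4: add_edge(C, A). Edges now: 4
Compute levels (Kahn BFS):
  sources (in-degree 0): E
  process E: level=0
    E->C: in-degree(C)=0, level(C)=1, enqueue
    E->D: in-degree(D)=0, level(D)=1, enqueue
  process C: level=1
    C->A: in-degree(A)=0, level(A)=2, enqueue
  process D: level=1
  process A: level=2
    A->B: in-degree(B)=0, level(B)=3, enqueue
  process B: level=3
All levels: A:2, B:3, C:1, D:1, E:0
level(C) = 1

Answer: 1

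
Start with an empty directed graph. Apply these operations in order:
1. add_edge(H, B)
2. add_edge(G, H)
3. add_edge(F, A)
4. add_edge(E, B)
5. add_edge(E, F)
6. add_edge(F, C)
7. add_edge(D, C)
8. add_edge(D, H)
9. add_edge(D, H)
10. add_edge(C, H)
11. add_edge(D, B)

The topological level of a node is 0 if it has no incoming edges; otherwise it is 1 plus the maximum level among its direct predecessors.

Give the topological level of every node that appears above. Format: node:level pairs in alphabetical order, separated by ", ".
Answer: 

Answer: A:2, B:4, C:2, D:0, E:0, F:1, G:0, H:3

Derivation:
Op 1: add_edge(H, B). Edges now: 1
Op 2: add_edge(G, H). Edges now: 2
Op 3: add_edge(F, A). Edges now: 3
Op 4: add_edge(E, B). Edges now: 4
Op 5: add_edge(E, F). Edges now: 5
Op 6: add_edge(F, C). Edges now: 6
Op 7: add_edge(D, C). Edges now: 7
Op 8: add_edge(D, H). Edges now: 8
Op 9: add_edge(D, H) (duplicate, no change). Edges now: 8
Op 10: add_edge(C, H). Edges now: 9
Op 11: add_edge(D, B). Edges now: 10
Compute levels (Kahn BFS):
  sources (in-degree 0): D, E, G
  process D: level=0
    D->B: in-degree(B)=2, level(B)>=1
    D->C: in-degree(C)=1, level(C)>=1
    D->H: in-degree(H)=2, level(H)>=1
  process E: level=0
    E->B: in-degree(B)=1, level(B)>=1
    E->F: in-degree(F)=0, level(F)=1, enqueue
  process G: level=0
    G->H: in-degree(H)=1, level(H)>=1
  process F: level=1
    F->A: in-degree(A)=0, level(A)=2, enqueue
    F->C: in-degree(C)=0, level(C)=2, enqueue
  process A: level=2
  process C: level=2
    C->H: in-degree(H)=0, level(H)=3, enqueue
  process H: level=3
    H->B: in-degree(B)=0, level(B)=4, enqueue
  process B: level=4
All levels: A:2, B:4, C:2, D:0, E:0, F:1, G:0, H:3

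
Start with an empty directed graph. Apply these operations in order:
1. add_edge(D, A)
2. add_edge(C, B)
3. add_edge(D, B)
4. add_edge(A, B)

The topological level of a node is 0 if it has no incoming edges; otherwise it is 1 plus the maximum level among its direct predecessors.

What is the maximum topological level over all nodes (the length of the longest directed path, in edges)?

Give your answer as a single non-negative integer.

Op 1: add_edge(D, A). Edges now: 1
Op 2: add_edge(C, B). Edges now: 2
Op 3: add_edge(D, B). Edges now: 3
Op 4: add_edge(A, B). Edges now: 4
Compute levels (Kahn BFS):
  sources (in-degree 0): C, D
  process C: level=0
    C->B: in-degree(B)=2, level(B)>=1
  process D: level=0
    D->A: in-degree(A)=0, level(A)=1, enqueue
    D->B: in-degree(B)=1, level(B)>=1
  process A: level=1
    A->B: in-degree(B)=0, level(B)=2, enqueue
  process B: level=2
All levels: A:1, B:2, C:0, D:0
max level = 2

Answer: 2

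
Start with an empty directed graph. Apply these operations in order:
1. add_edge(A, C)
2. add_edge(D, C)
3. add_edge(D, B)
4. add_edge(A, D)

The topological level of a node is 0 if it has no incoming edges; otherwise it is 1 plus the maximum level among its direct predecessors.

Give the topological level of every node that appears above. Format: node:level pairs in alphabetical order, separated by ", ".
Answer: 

Op 1: add_edge(A, C). Edges now: 1
Op 2: add_edge(D, C). Edges now: 2
Op 3: add_edge(D, B). Edges now: 3
Op 4: add_edge(A, D). Edges now: 4
Compute levels (Kahn BFS):
  sources (in-degree 0): A
  process A: level=0
    A->C: in-degree(C)=1, level(C)>=1
    A->D: in-degree(D)=0, level(D)=1, enqueue
  process D: level=1
    D->B: in-degree(B)=0, level(B)=2, enqueue
    D->C: in-degree(C)=0, level(C)=2, enqueue
  process B: level=2
  process C: level=2
All levels: A:0, B:2, C:2, D:1

Answer: A:0, B:2, C:2, D:1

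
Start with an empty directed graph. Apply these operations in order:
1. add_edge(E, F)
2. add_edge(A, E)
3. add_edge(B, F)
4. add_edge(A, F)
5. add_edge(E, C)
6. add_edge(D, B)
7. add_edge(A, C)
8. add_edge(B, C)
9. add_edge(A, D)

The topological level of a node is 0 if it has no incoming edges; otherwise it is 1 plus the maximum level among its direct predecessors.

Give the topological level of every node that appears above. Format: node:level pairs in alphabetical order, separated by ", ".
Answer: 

Answer: A:0, B:2, C:3, D:1, E:1, F:3

Derivation:
Op 1: add_edge(E, F). Edges now: 1
Op 2: add_edge(A, E). Edges now: 2
Op 3: add_edge(B, F). Edges now: 3
Op 4: add_edge(A, F). Edges now: 4
Op 5: add_edge(E, C). Edges now: 5
Op 6: add_edge(D, B). Edges now: 6
Op 7: add_edge(A, C). Edges now: 7
Op 8: add_edge(B, C). Edges now: 8
Op 9: add_edge(A, D). Edges now: 9
Compute levels (Kahn BFS):
  sources (in-degree 0): A
  process A: level=0
    A->C: in-degree(C)=2, level(C)>=1
    A->D: in-degree(D)=0, level(D)=1, enqueue
    A->E: in-degree(E)=0, level(E)=1, enqueue
    A->F: in-degree(F)=2, level(F)>=1
  process D: level=1
    D->B: in-degree(B)=0, level(B)=2, enqueue
  process E: level=1
    E->C: in-degree(C)=1, level(C)>=2
    E->F: in-degree(F)=1, level(F)>=2
  process B: level=2
    B->C: in-degree(C)=0, level(C)=3, enqueue
    B->F: in-degree(F)=0, level(F)=3, enqueue
  process C: level=3
  process F: level=3
All levels: A:0, B:2, C:3, D:1, E:1, F:3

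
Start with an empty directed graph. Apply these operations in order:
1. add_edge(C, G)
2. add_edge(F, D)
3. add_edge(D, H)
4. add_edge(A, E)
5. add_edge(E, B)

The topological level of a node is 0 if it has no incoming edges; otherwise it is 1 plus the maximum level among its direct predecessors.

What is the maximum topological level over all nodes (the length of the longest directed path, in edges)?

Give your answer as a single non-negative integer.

Op 1: add_edge(C, G). Edges now: 1
Op 2: add_edge(F, D). Edges now: 2
Op 3: add_edge(D, H). Edges now: 3
Op 4: add_edge(A, E). Edges now: 4
Op 5: add_edge(E, B). Edges now: 5
Compute levels (Kahn BFS):
  sources (in-degree 0): A, C, F
  process A: level=0
    A->E: in-degree(E)=0, level(E)=1, enqueue
  process C: level=0
    C->G: in-degree(G)=0, level(G)=1, enqueue
  process F: level=0
    F->D: in-degree(D)=0, level(D)=1, enqueue
  process E: level=1
    E->B: in-degree(B)=0, level(B)=2, enqueue
  process G: level=1
  process D: level=1
    D->H: in-degree(H)=0, level(H)=2, enqueue
  process B: level=2
  process H: level=2
All levels: A:0, B:2, C:0, D:1, E:1, F:0, G:1, H:2
max level = 2

Answer: 2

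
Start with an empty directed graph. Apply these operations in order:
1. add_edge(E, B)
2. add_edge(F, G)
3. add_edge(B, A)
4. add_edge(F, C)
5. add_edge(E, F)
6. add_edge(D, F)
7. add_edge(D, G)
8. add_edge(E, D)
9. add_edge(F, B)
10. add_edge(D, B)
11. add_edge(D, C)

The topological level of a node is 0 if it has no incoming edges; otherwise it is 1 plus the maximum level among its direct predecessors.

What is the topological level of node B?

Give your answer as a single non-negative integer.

Op 1: add_edge(E, B). Edges now: 1
Op 2: add_edge(F, G). Edges now: 2
Op 3: add_edge(B, A). Edges now: 3
Op 4: add_edge(F, C). Edges now: 4
Op 5: add_edge(E, F). Edges now: 5
Op 6: add_edge(D, F). Edges now: 6
Op 7: add_edge(D, G). Edges now: 7
Op 8: add_edge(E, D). Edges now: 8
Op 9: add_edge(F, B). Edges now: 9
Op 10: add_edge(D, B). Edges now: 10
Op 11: add_edge(D, C). Edges now: 11
Compute levels (Kahn BFS):
  sources (in-degree 0): E
  process E: level=0
    E->B: in-degree(B)=2, level(B)>=1
    E->D: in-degree(D)=0, level(D)=1, enqueue
    E->F: in-degree(F)=1, level(F)>=1
  process D: level=1
    D->B: in-degree(B)=1, level(B)>=2
    D->C: in-degree(C)=1, level(C)>=2
    D->F: in-degree(F)=0, level(F)=2, enqueue
    D->G: in-degree(G)=1, level(G)>=2
  process F: level=2
    F->B: in-degree(B)=0, level(B)=3, enqueue
    F->C: in-degree(C)=0, level(C)=3, enqueue
    F->G: in-degree(G)=0, level(G)=3, enqueue
  process B: level=3
    B->A: in-degree(A)=0, level(A)=4, enqueue
  process C: level=3
  process G: level=3
  process A: level=4
All levels: A:4, B:3, C:3, D:1, E:0, F:2, G:3
level(B) = 3

Answer: 3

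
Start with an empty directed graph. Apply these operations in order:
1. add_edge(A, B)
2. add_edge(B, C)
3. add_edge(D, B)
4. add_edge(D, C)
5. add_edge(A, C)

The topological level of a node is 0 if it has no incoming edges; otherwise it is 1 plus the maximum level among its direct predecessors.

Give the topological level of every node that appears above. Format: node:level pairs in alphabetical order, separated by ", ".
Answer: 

Answer: A:0, B:1, C:2, D:0

Derivation:
Op 1: add_edge(A, B). Edges now: 1
Op 2: add_edge(B, C). Edges now: 2
Op 3: add_edge(D, B). Edges now: 3
Op 4: add_edge(D, C). Edges now: 4
Op 5: add_edge(A, C). Edges now: 5
Compute levels (Kahn BFS):
  sources (in-degree 0): A, D
  process A: level=0
    A->B: in-degree(B)=1, level(B)>=1
    A->C: in-degree(C)=2, level(C)>=1
  process D: level=0
    D->B: in-degree(B)=0, level(B)=1, enqueue
    D->C: in-degree(C)=1, level(C)>=1
  process B: level=1
    B->C: in-degree(C)=0, level(C)=2, enqueue
  process C: level=2
All levels: A:0, B:1, C:2, D:0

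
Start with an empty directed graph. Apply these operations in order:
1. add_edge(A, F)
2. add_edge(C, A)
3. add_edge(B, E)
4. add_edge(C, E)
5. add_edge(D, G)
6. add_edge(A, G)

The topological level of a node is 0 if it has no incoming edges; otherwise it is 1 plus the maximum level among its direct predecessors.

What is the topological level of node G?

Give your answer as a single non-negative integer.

Answer: 2

Derivation:
Op 1: add_edge(A, F). Edges now: 1
Op 2: add_edge(C, A). Edges now: 2
Op 3: add_edge(B, E). Edges now: 3
Op 4: add_edge(C, E). Edges now: 4
Op 5: add_edge(D, G). Edges now: 5
Op 6: add_edge(A, G). Edges now: 6
Compute levels (Kahn BFS):
  sources (in-degree 0): B, C, D
  process B: level=0
    B->E: in-degree(E)=1, level(E)>=1
  process C: level=0
    C->A: in-degree(A)=0, level(A)=1, enqueue
    C->E: in-degree(E)=0, level(E)=1, enqueue
  process D: level=0
    D->G: in-degree(G)=1, level(G)>=1
  process A: level=1
    A->F: in-degree(F)=0, level(F)=2, enqueue
    A->G: in-degree(G)=0, level(G)=2, enqueue
  process E: level=1
  process F: level=2
  process G: level=2
All levels: A:1, B:0, C:0, D:0, E:1, F:2, G:2
level(G) = 2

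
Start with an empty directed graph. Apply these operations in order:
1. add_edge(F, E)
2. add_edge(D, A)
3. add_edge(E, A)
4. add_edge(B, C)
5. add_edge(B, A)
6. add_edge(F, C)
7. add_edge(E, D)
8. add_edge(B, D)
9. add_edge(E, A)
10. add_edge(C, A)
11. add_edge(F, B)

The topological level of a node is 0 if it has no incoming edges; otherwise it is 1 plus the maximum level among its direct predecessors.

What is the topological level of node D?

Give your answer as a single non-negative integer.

Answer: 2

Derivation:
Op 1: add_edge(F, E). Edges now: 1
Op 2: add_edge(D, A). Edges now: 2
Op 3: add_edge(E, A). Edges now: 3
Op 4: add_edge(B, C). Edges now: 4
Op 5: add_edge(B, A). Edges now: 5
Op 6: add_edge(F, C). Edges now: 6
Op 7: add_edge(E, D). Edges now: 7
Op 8: add_edge(B, D). Edges now: 8
Op 9: add_edge(E, A) (duplicate, no change). Edges now: 8
Op 10: add_edge(C, A). Edges now: 9
Op 11: add_edge(F, B). Edges now: 10
Compute levels (Kahn BFS):
  sources (in-degree 0): F
  process F: level=0
    F->B: in-degree(B)=0, level(B)=1, enqueue
    F->C: in-degree(C)=1, level(C)>=1
    F->E: in-degree(E)=0, level(E)=1, enqueue
  process B: level=1
    B->A: in-degree(A)=3, level(A)>=2
    B->C: in-degree(C)=0, level(C)=2, enqueue
    B->D: in-degree(D)=1, level(D)>=2
  process E: level=1
    E->A: in-degree(A)=2, level(A)>=2
    E->D: in-degree(D)=0, level(D)=2, enqueue
  process C: level=2
    C->A: in-degree(A)=1, level(A)>=3
  process D: level=2
    D->A: in-degree(A)=0, level(A)=3, enqueue
  process A: level=3
All levels: A:3, B:1, C:2, D:2, E:1, F:0
level(D) = 2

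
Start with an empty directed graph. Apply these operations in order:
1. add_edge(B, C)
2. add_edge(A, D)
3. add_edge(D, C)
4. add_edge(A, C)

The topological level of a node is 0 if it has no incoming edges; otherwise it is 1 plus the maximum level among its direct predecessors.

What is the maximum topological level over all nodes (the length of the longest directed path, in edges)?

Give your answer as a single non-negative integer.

Answer: 2

Derivation:
Op 1: add_edge(B, C). Edges now: 1
Op 2: add_edge(A, D). Edges now: 2
Op 3: add_edge(D, C). Edges now: 3
Op 4: add_edge(A, C). Edges now: 4
Compute levels (Kahn BFS):
  sources (in-degree 0): A, B
  process A: level=0
    A->C: in-degree(C)=2, level(C)>=1
    A->D: in-degree(D)=0, level(D)=1, enqueue
  process B: level=0
    B->C: in-degree(C)=1, level(C)>=1
  process D: level=1
    D->C: in-degree(C)=0, level(C)=2, enqueue
  process C: level=2
All levels: A:0, B:0, C:2, D:1
max level = 2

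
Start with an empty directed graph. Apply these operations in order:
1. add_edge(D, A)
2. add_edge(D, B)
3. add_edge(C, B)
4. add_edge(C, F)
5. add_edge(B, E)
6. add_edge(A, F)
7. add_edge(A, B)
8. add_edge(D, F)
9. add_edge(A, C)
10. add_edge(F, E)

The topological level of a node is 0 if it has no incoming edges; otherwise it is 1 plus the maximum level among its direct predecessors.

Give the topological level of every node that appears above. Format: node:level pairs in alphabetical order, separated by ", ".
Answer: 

Op 1: add_edge(D, A). Edges now: 1
Op 2: add_edge(D, B). Edges now: 2
Op 3: add_edge(C, B). Edges now: 3
Op 4: add_edge(C, F). Edges now: 4
Op 5: add_edge(B, E). Edges now: 5
Op 6: add_edge(A, F). Edges now: 6
Op 7: add_edge(A, B). Edges now: 7
Op 8: add_edge(D, F). Edges now: 8
Op 9: add_edge(A, C). Edges now: 9
Op 10: add_edge(F, E). Edges now: 10
Compute levels (Kahn BFS):
  sources (in-degree 0): D
  process D: level=0
    D->A: in-degree(A)=0, level(A)=1, enqueue
    D->B: in-degree(B)=2, level(B)>=1
    D->F: in-degree(F)=2, level(F)>=1
  process A: level=1
    A->B: in-degree(B)=1, level(B)>=2
    A->C: in-degree(C)=0, level(C)=2, enqueue
    A->F: in-degree(F)=1, level(F)>=2
  process C: level=2
    C->B: in-degree(B)=0, level(B)=3, enqueue
    C->F: in-degree(F)=0, level(F)=3, enqueue
  process B: level=3
    B->E: in-degree(E)=1, level(E)>=4
  process F: level=3
    F->E: in-degree(E)=0, level(E)=4, enqueue
  process E: level=4
All levels: A:1, B:3, C:2, D:0, E:4, F:3

Answer: A:1, B:3, C:2, D:0, E:4, F:3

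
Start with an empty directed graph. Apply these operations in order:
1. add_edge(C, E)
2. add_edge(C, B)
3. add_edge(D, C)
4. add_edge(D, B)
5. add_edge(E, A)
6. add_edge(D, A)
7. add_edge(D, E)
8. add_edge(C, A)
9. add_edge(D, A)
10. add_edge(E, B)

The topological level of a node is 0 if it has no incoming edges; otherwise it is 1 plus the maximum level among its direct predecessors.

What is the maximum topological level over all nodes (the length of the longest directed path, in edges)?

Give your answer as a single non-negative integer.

Op 1: add_edge(C, E). Edges now: 1
Op 2: add_edge(C, B). Edges now: 2
Op 3: add_edge(D, C). Edges now: 3
Op 4: add_edge(D, B). Edges now: 4
Op 5: add_edge(E, A). Edges now: 5
Op 6: add_edge(D, A). Edges now: 6
Op 7: add_edge(D, E). Edges now: 7
Op 8: add_edge(C, A). Edges now: 8
Op 9: add_edge(D, A) (duplicate, no change). Edges now: 8
Op 10: add_edge(E, B). Edges now: 9
Compute levels (Kahn BFS):
  sources (in-degree 0): D
  process D: level=0
    D->A: in-degree(A)=2, level(A)>=1
    D->B: in-degree(B)=2, level(B)>=1
    D->C: in-degree(C)=0, level(C)=1, enqueue
    D->E: in-degree(E)=1, level(E)>=1
  process C: level=1
    C->A: in-degree(A)=1, level(A)>=2
    C->B: in-degree(B)=1, level(B)>=2
    C->E: in-degree(E)=0, level(E)=2, enqueue
  process E: level=2
    E->A: in-degree(A)=0, level(A)=3, enqueue
    E->B: in-degree(B)=0, level(B)=3, enqueue
  process A: level=3
  process B: level=3
All levels: A:3, B:3, C:1, D:0, E:2
max level = 3

Answer: 3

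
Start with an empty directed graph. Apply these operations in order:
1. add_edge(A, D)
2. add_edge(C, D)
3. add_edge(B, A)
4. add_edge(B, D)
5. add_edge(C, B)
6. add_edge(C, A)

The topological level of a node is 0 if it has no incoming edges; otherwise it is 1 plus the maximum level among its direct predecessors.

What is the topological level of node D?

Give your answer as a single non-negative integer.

Op 1: add_edge(A, D). Edges now: 1
Op 2: add_edge(C, D). Edges now: 2
Op 3: add_edge(B, A). Edges now: 3
Op 4: add_edge(B, D). Edges now: 4
Op 5: add_edge(C, B). Edges now: 5
Op 6: add_edge(C, A). Edges now: 6
Compute levels (Kahn BFS):
  sources (in-degree 0): C
  process C: level=0
    C->A: in-degree(A)=1, level(A)>=1
    C->B: in-degree(B)=0, level(B)=1, enqueue
    C->D: in-degree(D)=2, level(D)>=1
  process B: level=1
    B->A: in-degree(A)=0, level(A)=2, enqueue
    B->D: in-degree(D)=1, level(D)>=2
  process A: level=2
    A->D: in-degree(D)=0, level(D)=3, enqueue
  process D: level=3
All levels: A:2, B:1, C:0, D:3
level(D) = 3

Answer: 3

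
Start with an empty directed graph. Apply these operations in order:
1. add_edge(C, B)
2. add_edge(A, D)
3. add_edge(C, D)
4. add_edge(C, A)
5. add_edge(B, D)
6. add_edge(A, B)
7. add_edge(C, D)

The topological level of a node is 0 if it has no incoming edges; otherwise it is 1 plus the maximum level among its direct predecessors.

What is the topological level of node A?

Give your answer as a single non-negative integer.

Op 1: add_edge(C, B). Edges now: 1
Op 2: add_edge(A, D). Edges now: 2
Op 3: add_edge(C, D). Edges now: 3
Op 4: add_edge(C, A). Edges now: 4
Op 5: add_edge(B, D). Edges now: 5
Op 6: add_edge(A, B). Edges now: 6
Op 7: add_edge(C, D) (duplicate, no change). Edges now: 6
Compute levels (Kahn BFS):
  sources (in-degree 0): C
  process C: level=0
    C->A: in-degree(A)=0, level(A)=1, enqueue
    C->B: in-degree(B)=1, level(B)>=1
    C->D: in-degree(D)=2, level(D)>=1
  process A: level=1
    A->B: in-degree(B)=0, level(B)=2, enqueue
    A->D: in-degree(D)=1, level(D)>=2
  process B: level=2
    B->D: in-degree(D)=0, level(D)=3, enqueue
  process D: level=3
All levels: A:1, B:2, C:0, D:3
level(A) = 1

Answer: 1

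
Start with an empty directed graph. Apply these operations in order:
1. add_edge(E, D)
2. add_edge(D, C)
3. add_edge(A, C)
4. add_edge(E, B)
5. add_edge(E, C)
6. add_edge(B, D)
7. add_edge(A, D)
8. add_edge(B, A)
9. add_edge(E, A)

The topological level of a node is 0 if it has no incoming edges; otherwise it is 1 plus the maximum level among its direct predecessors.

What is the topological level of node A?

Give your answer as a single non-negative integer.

Op 1: add_edge(E, D). Edges now: 1
Op 2: add_edge(D, C). Edges now: 2
Op 3: add_edge(A, C). Edges now: 3
Op 4: add_edge(E, B). Edges now: 4
Op 5: add_edge(E, C). Edges now: 5
Op 6: add_edge(B, D). Edges now: 6
Op 7: add_edge(A, D). Edges now: 7
Op 8: add_edge(B, A). Edges now: 8
Op 9: add_edge(E, A). Edges now: 9
Compute levels (Kahn BFS):
  sources (in-degree 0): E
  process E: level=0
    E->A: in-degree(A)=1, level(A)>=1
    E->B: in-degree(B)=0, level(B)=1, enqueue
    E->C: in-degree(C)=2, level(C)>=1
    E->D: in-degree(D)=2, level(D)>=1
  process B: level=1
    B->A: in-degree(A)=0, level(A)=2, enqueue
    B->D: in-degree(D)=1, level(D)>=2
  process A: level=2
    A->C: in-degree(C)=1, level(C)>=3
    A->D: in-degree(D)=0, level(D)=3, enqueue
  process D: level=3
    D->C: in-degree(C)=0, level(C)=4, enqueue
  process C: level=4
All levels: A:2, B:1, C:4, D:3, E:0
level(A) = 2

Answer: 2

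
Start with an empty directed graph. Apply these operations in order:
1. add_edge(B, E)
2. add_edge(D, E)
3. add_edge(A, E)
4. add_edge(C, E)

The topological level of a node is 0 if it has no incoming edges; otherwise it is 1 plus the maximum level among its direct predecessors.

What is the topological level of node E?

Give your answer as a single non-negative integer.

Op 1: add_edge(B, E). Edges now: 1
Op 2: add_edge(D, E). Edges now: 2
Op 3: add_edge(A, E). Edges now: 3
Op 4: add_edge(C, E). Edges now: 4
Compute levels (Kahn BFS):
  sources (in-degree 0): A, B, C, D
  process A: level=0
    A->E: in-degree(E)=3, level(E)>=1
  process B: level=0
    B->E: in-degree(E)=2, level(E)>=1
  process C: level=0
    C->E: in-degree(E)=1, level(E)>=1
  process D: level=0
    D->E: in-degree(E)=0, level(E)=1, enqueue
  process E: level=1
All levels: A:0, B:0, C:0, D:0, E:1
level(E) = 1

Answer: 1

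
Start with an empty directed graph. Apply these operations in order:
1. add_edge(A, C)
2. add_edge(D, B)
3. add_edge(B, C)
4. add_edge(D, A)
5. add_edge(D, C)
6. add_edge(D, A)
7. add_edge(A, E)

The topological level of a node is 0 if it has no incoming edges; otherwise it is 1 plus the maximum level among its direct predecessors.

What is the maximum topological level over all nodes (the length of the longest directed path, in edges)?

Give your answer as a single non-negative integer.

Op 1: add_edge(A, C). Edges now: 1
Op 2: add_edge(D, B). Edges now: 2
Op 3: add_edge(B, C). Edges now: 3
Op 4: add_edge(D, A). Edges now: 4
Op 5: add_edge(D, C). Edges now: 5
Op 6: add_edge(D, A) (duplicate, no change). Edges now: 5
Op 7: add_edge(A, E). Edges now: 6
Compute levels (Kahn BFS):
  sources (in-degree 0): D
  process D: level=0
    D->A: in-degree(A)=0, level(A)=1, enqueue
    D->B: in-degree(B)=0, level(B)=1, enqueue
    D->C: in-degree(C)=2, level(C)>=1
  process A: level=1
    A->C: in-degree(C)=1, level(C)>=2
    A->E: in-degree(E)=0, level(E)=2, enqueue
  process B: level=1
    B->C: in-degree(C)=0, level(C)=2, enqueue
  process E: level=2
  process C: level=2
All levels: A:1, B:1, C:2, D:0, E:2
max level = 2

Answer: 2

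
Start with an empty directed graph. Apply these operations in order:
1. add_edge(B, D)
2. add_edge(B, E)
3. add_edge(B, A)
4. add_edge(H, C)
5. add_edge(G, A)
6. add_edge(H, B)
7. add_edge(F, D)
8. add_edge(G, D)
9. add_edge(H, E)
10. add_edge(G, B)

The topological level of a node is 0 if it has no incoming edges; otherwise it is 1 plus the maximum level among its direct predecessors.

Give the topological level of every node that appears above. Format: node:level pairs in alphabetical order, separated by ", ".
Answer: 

Answer: A:2, B:1, C:1, D:2, E:2, F:0, G:0, H:0

Derivation:
Op 1: add_edge(B, D). Edges now: 1
Op 2: add_edge(B, E). Edges now: 2
Op 3: add_edge(B, A). Edges now: 3
Op 4: add_edge(H, C). Edges now: 4
Op 5: add_edge(G, A). Edges now: 5
Op 6: add_edge(H, B). Edges now: 6
Op 7: add_edge(F, D). Edges now: 7
Op 8: add_edge(G, D). Edges now: 8
Op 9: add_edge(H, E). Edges now: 9
Op 10: add_edge(G, B). Edges now: 10
Compute levels (Kahn BFS):
  sources (in-degree 0): F, G, H
  process F: level=0
    F->D: in-degree(D)=2, level(D)>=1
  process G: level=0
    G->A: in-degree(A)=1, level(A)>=1
    G->B: in-degree(B)=1, level(B)>=1
    G->D: in-degree(D)=1, level(D)>=1
  process H: level=0
    H->B: in-degree(B)=0, level(B)=1, enqueue
    H->C: in-degree(C)=0, level(C)=1, enqueue
    H->E: in-degree(E)=1, level(E)>=1
  process B: level=1
    B->A: in-degree(A)=0, level(A)=2, enqueue
    B->D: in-degree(D)=0, level(D)=2, enqueue
    B->E: in-degree(E)=0, level(E)=2, enqueue
  process C: level=1
  process A: level=2
  process D: level=2
  process E: level=2
All levels: A:2, B:1, C:1, D:2, E:2, F:0, G:0, H:0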